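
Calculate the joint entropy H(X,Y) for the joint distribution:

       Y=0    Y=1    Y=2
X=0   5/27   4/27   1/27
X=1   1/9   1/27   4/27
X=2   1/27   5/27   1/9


H(X,Y) = -Σ p(x,y) log₂ p(x,y)
  p(0,0)=5/27: -0.1852 × log₂(0.1852) = 0.4505
  p(0,1)=4/27: -0.1481 × log₂(0.1481) = 0.4081
  p(0,2)=1/27: -0.0370 × log₂(0.0370) = 0.1761
  p(1,0)=1/9: -0.1111 × log₂(0.1111) = 0.3522
  p(1,1)=1/27: -0.0370 × log₂(0.0370) = 0.1761
  p(1,2)=4/27: -0.1481 × log₂(0.1481) = 0.4081
  p(2,0)=1/27: -0.0370 × log₂(0.0370) = 0.1761
  p(2,1)=5/27: -0.1852 × log₂(0.1852) = 0.4505
  p(2,2)=1/9: -0.1111 × log₂(0.1111) = 0.3522
H(X,Y) = 2.9501 bits


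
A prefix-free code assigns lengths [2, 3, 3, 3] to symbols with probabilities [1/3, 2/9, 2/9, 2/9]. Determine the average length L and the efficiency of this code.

Average length L = Σ p_i × l_i = 2.6667 bits
Entropy H = 1.9749 bits
Efficiency η = H/L × 100% = 74.06%


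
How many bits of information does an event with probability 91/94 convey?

Information content I(x) = -log₂(p(x))
I = -log₂(91/94) = -log₂(0.9681)
I = 0.0468 bits


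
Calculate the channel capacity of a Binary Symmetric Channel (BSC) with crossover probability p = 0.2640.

For BSC with error probability p:
C = 1 - H(p) where H(p) is binary entropy
H(0.2640) = -0.2640 × log₂(0.2640) - 0.7360 × log₂(0.7360)
H(p) = 0.8327
C = 1 - 0.8327 = 0.1673 bits/use


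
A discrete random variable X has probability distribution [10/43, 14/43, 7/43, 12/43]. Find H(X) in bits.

H(X) = -Σ p(x) log₂ p(x)
  -10/43 × log₂(10/43) = 0.4894
  -14/43 × log₂(14/43) = 0.5271
  -7/43 × log₂(7/43) = 0.4263
  -12/43 × log₂(12/43) = 0.5139
H(X) = 1.9567 bits


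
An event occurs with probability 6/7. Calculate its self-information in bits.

Information content I(x) = -log₂(p(x))
I = -log₂(6/7) = -log₂(0.8571)
I = 0.2224 bits


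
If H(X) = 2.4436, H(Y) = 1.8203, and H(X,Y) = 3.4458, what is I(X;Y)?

I(X;Y) = H(X) + H(Y) - H(X,Y)
I(X;Y) = 2.4436 + 1.8203 - 3.4458 = 0.8181 bits


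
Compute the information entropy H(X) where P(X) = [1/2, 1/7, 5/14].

H(X) = -Σ p(x) log₂ p(x)
  -1/2 × log₂(1/2) = 0.5000
  -1/7 × log₂(1/7) = 0.4011
  -5/14 × log₂(5/14) = 0.5305
H(X) = 1.4316 bits


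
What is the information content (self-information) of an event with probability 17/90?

Information content I(x) = -log₂(p(x))
I = -log₂(17/90) = -log₂(0.1889)
I = 2.4044 bits


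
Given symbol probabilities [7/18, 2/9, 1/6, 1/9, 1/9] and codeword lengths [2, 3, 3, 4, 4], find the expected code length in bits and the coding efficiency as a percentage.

Average length L = Σ p_i × l_i = 2.8333 bits
Entropy H = 2.1473 bits
Efficiency η = H/L × 100% = 75.79%


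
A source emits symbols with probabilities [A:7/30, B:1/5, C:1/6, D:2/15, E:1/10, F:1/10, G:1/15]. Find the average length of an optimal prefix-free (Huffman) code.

Huffman tree construction:
Combine smallest probabilities repeatedly
Resulting codes:
  A: 01 (length 2)
  B: 00 (length 2)
  C: 110 (length 3)
  D: 101 (length 3)
  E: 1111 (length 4)
  F: 100 (length 3)
  G: 1110 (length 4)
Average length = Σ p(s) × length(s) = 2.7333 bits


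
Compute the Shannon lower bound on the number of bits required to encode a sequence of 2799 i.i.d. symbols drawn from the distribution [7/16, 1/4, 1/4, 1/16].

Entropy H = 1.7718 bits/symbol
Minimum bits = H × n = 1.7718 × 2799
= 4959.22 bits


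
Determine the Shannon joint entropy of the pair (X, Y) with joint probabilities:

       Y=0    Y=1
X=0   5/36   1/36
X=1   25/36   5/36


H(X,Y) = -Σ p(x,y) log₂ p(x,y)
  p(0,0)=5/36: -0.1389 × log₂(0.1389) = 0.3956
  p(0,1)=1/36: -0.0278 × log₂(0.0278) = 0.1436
  p(1,0)=25/36: -0.6944 × log₂(0.6944) = 0.3653
  p(1,1)=5/36: -0.1389 × log₂(0.1389) = 0.3956
H(X,Y) = 1.3000 bits


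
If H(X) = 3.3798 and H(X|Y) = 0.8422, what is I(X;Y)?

I(X;Y) = H(X) - H(X|Y)
I(X;Y) = 3.3798 - 0.8422 = 2.5376 bits


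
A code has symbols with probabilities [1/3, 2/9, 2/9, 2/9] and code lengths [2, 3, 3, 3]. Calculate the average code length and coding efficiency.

Average length L = Σ p_i × l_i = 2.6667 bits
Entropy H = 1.9749 bits
Efficiency η = H/L × 100% = 74.06%


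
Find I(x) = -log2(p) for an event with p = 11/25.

Information content I(x) = -log₂(p(x))
I = -log₂(11/25) = -log₂(0.4400)
I = 1.1844 bits


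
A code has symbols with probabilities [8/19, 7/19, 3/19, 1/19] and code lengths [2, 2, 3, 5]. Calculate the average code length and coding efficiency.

Average length L = Σ p_i × l_i = 2.3158 bits
Entropy H = 1.7002 bits
Efficiency η = H/L × 100% = 73.42%


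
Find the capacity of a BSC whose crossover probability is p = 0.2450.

For BSC with error probability p:
C = 1 - H(p) where H(p) is binary entropy
H(0.2450) = -0.2450 × log₂(0.2450) - 0.7550 × log₂(0.7550)
H(p) = 0.8033
C = 1 - 0.8033 = 0.1967 bits/use


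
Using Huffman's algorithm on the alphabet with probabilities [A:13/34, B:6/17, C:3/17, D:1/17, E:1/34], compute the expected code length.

Huffman tree construction:
Combine smallest probabilities repeatedly
Resulting codes:
  A: 0 (length 1)
  B: 11 (length 2)
  C: 101 (length 3)
  D: 1001 (length 4)
  E: 1000 (length 4)
Average length = Σ p(s) × length(s) = 1.9706 bits


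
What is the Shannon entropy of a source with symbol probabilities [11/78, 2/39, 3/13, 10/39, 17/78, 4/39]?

H(X) = -Σ p(x) log₂ p(x)
  -11/78 × log₂(11/78) = 0.3985
  -2/39 × log₂(2/39) = 0.2198
  -3/13 × log₂(3/13) = 0.4882
  -10/39 × log₂(10/39) = 0.5035
  -17/78 × log₂(17/78) = 0.4790
  -4/39 × log₂(4/39) = 0.3370
H(X) = 2.4259 bits


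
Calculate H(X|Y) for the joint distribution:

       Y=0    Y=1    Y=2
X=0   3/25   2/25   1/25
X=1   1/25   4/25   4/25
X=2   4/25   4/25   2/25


H(X|Y) = Σ_y p(y) H(X|Y=y)
  p(Y=0) = 8/25, H(X|Y=0) = 1.4056
  p(Y=1) = 2/5, H(X|Y=1) = 1.5219
  p(Y=2) = 7/25, H(X|Y=2) = 1.3788
H(X|Y) = 0.3200×1.4056 + 0.4000×1.5219 + 0.2800×1.3788 = 1.4446 bits


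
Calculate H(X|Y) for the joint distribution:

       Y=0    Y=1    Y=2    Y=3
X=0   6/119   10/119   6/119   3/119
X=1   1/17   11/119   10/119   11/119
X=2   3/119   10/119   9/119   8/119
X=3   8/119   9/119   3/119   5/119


H(X|Y) = Σ_y p(y) H(X|Y=y)
  p(Y=0) = 24/119, H(X|Y=0) = 1.9218
  p(Y=1) = 40/119, H(X|Y=1) = 1.9964
  p(Y=2) = 4/17, H(X|Y=2) = 1.8783
  p(Y=3) = 27/119, H(X|Y=3) = 1.8505
H(X|Y) = 0.2017×1.9218 + 0.3361×1.9964 + 0.2353×1.8783 + 0.2269×1.8505 = 1.9205 bits


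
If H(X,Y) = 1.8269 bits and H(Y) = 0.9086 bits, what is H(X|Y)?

Chain rule: H(X,Y) = H(X|Y) + H(Y)
H(X|Y) = H(X,Y) - H(Y) = 1.8269 - 0.9086 = 0.9183 bits


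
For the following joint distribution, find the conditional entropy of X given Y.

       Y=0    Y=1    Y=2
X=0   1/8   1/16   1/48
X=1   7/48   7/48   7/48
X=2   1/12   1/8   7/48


H(X|Y) = Σ_y p(y) H(X|Y=y)
  p(Y=0) = 17/48, H(X|Y=0) = 1.5486
  p(Y=1) = 1/3, H(X|Y=1) = 1.5052
  p(Y=2) = 5/16, H(X|Y=2) = 1.2867
H(X|Y) = 0.3542×1.5486 + 0.3333×1.5052 + 0.3125×1.2867 = 1.4523 bits


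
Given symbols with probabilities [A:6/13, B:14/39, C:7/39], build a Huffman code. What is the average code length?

Huffman tree construction:
Combine smallest probabilities repeatedly
Resulting codes:
  A: 0 (length 1)
  B: 11 (length 2)
  C: 10 (length 2)
Average length = Σ p(s) × length(s) = 1.5385 bits


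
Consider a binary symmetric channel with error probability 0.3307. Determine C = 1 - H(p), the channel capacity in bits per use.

For BSC with error probability p:
C = 1 - H(p) where H(p) is binary entropy
H(0.3307) = -0.3307 × log₂(0.3307) - 0.6693 × log₂(0.6693)
H(p) = 0.9156
C = 1 - 0.9156 = 0.0844 bits/use


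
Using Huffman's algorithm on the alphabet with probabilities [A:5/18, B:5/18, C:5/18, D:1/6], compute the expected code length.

Huffman tree construction:
Combine smallest probabilities repeatedly
Resulting codes:
  A: 01 (length 2)
  B: 10 (length 2)
  C: 11 (length 2)
  D: 00 (length 2)
Average length = Σ p(s) × length(s) = 2.0000 bits


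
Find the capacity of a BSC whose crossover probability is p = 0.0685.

For BSC with error probability p:
C = 1 - H(p) where H(p) is binary entropy
H(0.0685) = -0.0685 × log₂(0.0685) - 0.9315 × log₂(0.9315)
H(p) = 0.3603
C = 1 - 0.3603 = 0.6397 bits/use


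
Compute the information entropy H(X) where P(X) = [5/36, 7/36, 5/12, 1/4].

H(X) = -Σ p(x) log₂ p(x)
  -5/36 × log₂(5/36) = 0.3956
  -7/36 × log₂(7/36) = 0.4594
  -5/12 × log₂(5/12) = 0.5263
  -1/4 × log₂(1/4) = 0.5000
H(X) = 1.8812 bits


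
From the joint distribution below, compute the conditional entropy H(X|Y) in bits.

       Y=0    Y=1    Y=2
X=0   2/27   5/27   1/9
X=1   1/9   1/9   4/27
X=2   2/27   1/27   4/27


H(X|Y) = Σ_y p(y) H(X|Y=y)
  p(Y=0) = 7/27, H(X|Y=0) = 1.5567
  p(Y=1) = 1/3, H(X|Y=1) = 1.3516
  p(Y=2) = 11/27, H(X|Y=2) = 1.5726
H(X|Y) = 0.2593×1.5567 + 0.3333×1.3516 + 0.4074×1.5726 = 1.4948 bits


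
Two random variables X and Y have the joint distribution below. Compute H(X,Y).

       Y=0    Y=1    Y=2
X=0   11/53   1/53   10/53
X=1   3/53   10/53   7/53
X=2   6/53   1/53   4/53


H(X,Y) = -Σ p(x,y) log₂ p(x,y)
  p(0,0)=11/53: -0.2075 × log₂(0.2075) = 0.4708
  p(0,1)=1/53: -0.0189 × log₂(0.0189) = 0.1081
  p(0,2)=10/53: -0.1887 × log₂(0.1887) = 0.4540
  p(1,0)=3/53: -0.0566 × log₂(0.0566) = 0.2345
  p(1,1)=10/53: -0.1887 × log₂(0.1887) = 0.4540
  p(1,2)=7/53: -0.1321 × log₂(0.1321) = 0.3857
  p(2,0)=6/53: -0.1132 × log₂(0.1132) = 0.3558
  p(2,1)=1/53: -0.0189 × log₂(0.0189) = 0.1081
  p(2,2)=4/53: -0.0755 × log₂(0.0755) = 0.2814
H(X,Y) = 2.8523 bits


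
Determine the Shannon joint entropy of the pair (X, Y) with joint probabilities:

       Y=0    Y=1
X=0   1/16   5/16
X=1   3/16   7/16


H(X,Y) = -Σ p(x,y) log₂ p(x,y)
  p(0,0)=1/16: -0.0625 × log₂(0.0625) = 0.2500
  p(0,1)=5/16: -0.3125 × log₂(0.3125) = 0.5244
  p(1,0)=3/16: -0.1875 × log₂(0.1875) = 0.4528
  p(1,1)=7/16: -0.4375 × log₂(0.4375) = 0.5218
H(X,Y) = 1.7490 bits


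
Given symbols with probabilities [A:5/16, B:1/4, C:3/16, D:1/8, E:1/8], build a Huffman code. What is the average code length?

Huffman tree construction:
Combine smallest probabilities repeatedly
Resulting codes:
  A: 11 (length 2)
  B: 01 (length 2)
  C: 00 (length 2)
  D: 100 (length 3)
  E: 101 (length 3)
Average length = Σ p(s) × length(s) = 2.2500 bits


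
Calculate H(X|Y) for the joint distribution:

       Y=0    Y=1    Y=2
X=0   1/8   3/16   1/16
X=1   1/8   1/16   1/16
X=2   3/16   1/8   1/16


H(X|Y) = Σ_y p(y) H(X|Y=y)
  p(Y=0) = 7/16, H(X|Y=0) = 1.5567
  p(Y=1) = 3/8, H(X|Y=1) = 1.4591
  p(Y=2) = 3/16, H(X|Y=2) = 1.5850
H(X|Y) = 0.4375×1.5567 + 0.3750×1.4591 + 0.1875×1.5850 = 1.5254 bits


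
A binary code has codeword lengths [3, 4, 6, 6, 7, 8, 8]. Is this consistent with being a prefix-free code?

Kraft inequality: Σ 2^(-l_i) ≤ 1 for prefix-free code
Calculating: 2^(-3) + 2^(-4) + 2^(-6) + 2^(-6) + 2^(-7) + 2^(-8) + 2^(-8)
= 0.125 + 0.0625 + 0.015625 + 0.015625 + 0.0078125 + 0.00390625 + 0.00390625
= 0.2344
Since 0.2344 ≤ 1, prefix-free code exists


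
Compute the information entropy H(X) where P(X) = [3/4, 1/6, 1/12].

H(X) = -Σ p(x) log₂ p(x)
  -3/4 × log₂(3/4) = 0.3113
  -1/6 × log₂(1/6) = 0.4308
  -1/12 × log₂(1/12) = 0.2987
H(X) = 1.0409 bits


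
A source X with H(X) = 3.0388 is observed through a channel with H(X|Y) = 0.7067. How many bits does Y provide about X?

I(X;Y) = H(X) - H(X|Y)
I(X;Y) = 3.0388 - 0.7067 = 2.3321 bits


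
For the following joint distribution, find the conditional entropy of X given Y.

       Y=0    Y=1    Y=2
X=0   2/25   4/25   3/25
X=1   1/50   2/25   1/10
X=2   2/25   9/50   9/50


H(X|Y) = Σ_y p(y) H(X|Y=y)
  p(Y=0) = 9/50, H(X|Y=0) = 1.3921
  p(Y=1) = 21/50, H(X|Y=1) = 1.5100
  p(Y=2) = 2/5, H(X|Y=2) = 1.5395
H(X|Y) = 0.1800×1.3921 + 0.4200×1.5100 + 0.4000×1.5395 = 1.5006 bits


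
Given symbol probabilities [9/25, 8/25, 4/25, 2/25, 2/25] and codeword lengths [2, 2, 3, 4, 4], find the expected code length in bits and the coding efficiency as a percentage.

Average length L = Σ p_i × l_i = 2.4800 bits
Entropy H = 2.0627 bits
Efficiency η = H/L × 100% = 83.17%


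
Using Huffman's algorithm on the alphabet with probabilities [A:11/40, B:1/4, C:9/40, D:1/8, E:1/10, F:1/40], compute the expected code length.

Huffman tree construction:
Combine smallest probabilities repeatedly
Resulting codes:
  A: 11 (length 2)
  B: 01 (length 2)
  C: 00 (length 2)
  D: 100 (length 3)
  E: 1011 (length 4)
  F: 1010 (length 4)
Average length = Σ p(s) × length(s) = 2.3750 bits


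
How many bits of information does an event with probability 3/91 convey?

Information content I(x) = -log₂(p(x))
I = -log₂(3/91) = -log₂(0.0330)
I = 4.9228 bits


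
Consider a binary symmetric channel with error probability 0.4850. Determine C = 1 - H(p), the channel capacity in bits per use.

For BSC with error probability p:
C = 1 - H(p) where H(p) is binary entropy
H(0.4850) = -0.4850 × log₂(0.4850) - 0.5150 × log₂(0.5150)
H(p) = 0.9994
C = 1 - 0.9994 = 0.0006 bits/use


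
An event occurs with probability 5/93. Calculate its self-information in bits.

Information content I(x) = -log₂(p(x))
I = -log₂(5/93) = -log₂(0.0538)
I = 4.2172 bits


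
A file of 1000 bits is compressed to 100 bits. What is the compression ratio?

Compression ratio = Original / Compressed
= 1000 / 100 = 10.00:1


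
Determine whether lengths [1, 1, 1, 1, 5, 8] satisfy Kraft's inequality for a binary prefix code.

Kraft inequality: Σ 2^(-l_i) ≤ 1 for prefix-free code
Calculating: 2^(-1) + 2^(-1) + 2^(-1) + 2^(-1) + 2^(-5) + 2^(-8)
= 0.5 + 0.5 + 0.5 + 0.5 + 0.03125 + 0.00390625
= 2.0352
Since 2.0352 > 1, prefix-free code does not exist


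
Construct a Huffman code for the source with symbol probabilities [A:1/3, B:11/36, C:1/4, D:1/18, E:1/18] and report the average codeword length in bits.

Huffman tree construction:
Combine smallest probabilities repeatedly
Resulting codes:
  A: 11 (length 2)
  B: 10 (length 2)
  C: 01 (length 2)
  D: 000 (length 3)
  E: 001 (length 3)
Average length = Σ p(s) × length(s) = 2.1111 bits


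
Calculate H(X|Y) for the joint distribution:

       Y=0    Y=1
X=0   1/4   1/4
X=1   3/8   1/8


H(X|Y) = Σ_y p(y) H(X|Y=y)
  p(Y=0) = 5/8, H(X|Y=0) = 0.9710
  p(Y=1) = 3/8, H(X|Y=1) = 0.9183
H(X|Y) = 0.6250×0.9710 + 0.3750×0.9183 = 0.9512 bits


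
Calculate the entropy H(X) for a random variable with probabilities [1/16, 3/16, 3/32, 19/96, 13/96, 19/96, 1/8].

H(X) = -Σ p(x) log₂ p(x)
  -1/16 × log₂(1/16) = 0.2500
  -3/16 × log₂(3/16) = 0.4528
  -3/32 × log₂(3/32) = 0.3202
  -19/96 × log₂(19/96) = 0.4625
  -13/96 × log₂(13/96) = 0.3906
  -19/96 × log₂(19/96) = 0.4625
  -1/8 × log₂(1/8) = 0.3750
H(X) = 2.7137 bits


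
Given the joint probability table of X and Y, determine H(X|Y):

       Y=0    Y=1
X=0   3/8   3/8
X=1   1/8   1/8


H(X|Y) = Σ_y p(y) H(X|Y=y)
  p(Y=0) = 1/2, H(X|Y=0) = 0.8113
  p(Y=1) = 1/2, H(X|Y=1) = 0.8113
H(X|Y) = 0.5000×0.8113 + 0.5000×0.8113 = 0.8113 bits


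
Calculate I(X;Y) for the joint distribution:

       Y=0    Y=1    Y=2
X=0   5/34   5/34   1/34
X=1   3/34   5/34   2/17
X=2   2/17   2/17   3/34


H(X) = 1.5837, H(Y) = 1.5486, H(X,Y) = 3.0775
I(X;Y) = H(X) + H(Y) - H(X,Y) = 0.0548 bits


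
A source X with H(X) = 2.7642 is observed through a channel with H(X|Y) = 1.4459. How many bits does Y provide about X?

I(X;Y) = H(X) - H(X|Y)
I(X;Y) = 2.7642 - 1.4459 = 1.3183 bits


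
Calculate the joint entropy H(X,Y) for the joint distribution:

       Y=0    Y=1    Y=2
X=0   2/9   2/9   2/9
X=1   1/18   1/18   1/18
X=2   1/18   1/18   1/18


H(X,Y) = -Σ p(x,y) log₂ p(x,y)
  p(0,0)=2/9: -0.2222 × log₂(0.2222) = 0.4822
  p(0,1)=2/9: -0.2222 × log₂(0.2222) = 0.4822
  p(0,2)=2/9: -0.2222 × log₂(0.2222) = 0.4822
  p(1,0)=1/18: -0.0556 × log₂(0.0556) = 0.2317
  p(1,1)=1/18: -0.0556 × log₂(0.0556) = 0.2317
  p(1,2)=1/18: -0.0556 × log₂(0.0556) = 0.2317
  p(2,0)=1/18: -0.0556 × log₂(0.0556) = 0.2317
  p(2,1)=1/18: -0.0556 × log₂(0.0556) = 0.2317
  p(2,2)=1/18: -0.0556 × log₂(0.0556) = 0.2317
H(X,Y) = 2.8366 bits


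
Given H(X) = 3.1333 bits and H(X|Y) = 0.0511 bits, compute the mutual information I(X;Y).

I(X;Y) = H(X) - H(X|Y)
I(X;Y) = 3.1333 - 0.0511 = 3.0822 bits


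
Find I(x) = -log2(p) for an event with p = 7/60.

Information content I(x) = -log₂(p(x))
I = -log₂(7/60) = -log₂(0.1167)
I = 3.0995 bits


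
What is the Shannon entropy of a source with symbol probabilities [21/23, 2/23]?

H(X) = -Σ p(x) log₂ p(x)
  -21/23 × log₂(21/23) = 0.1198
  -2/23 × log₂(2/23) = 0.3064
H(X) = 0.4262 bits


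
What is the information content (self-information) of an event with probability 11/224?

Information content I(x) = -log₂(p(x))
I = -log₂(11/224) = -log₂(0.0491)
I = 4.3479 bits


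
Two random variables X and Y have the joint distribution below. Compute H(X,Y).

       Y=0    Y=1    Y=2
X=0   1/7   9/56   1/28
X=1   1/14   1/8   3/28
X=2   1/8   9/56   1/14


H(X,Y) = -Σ p(x,y) log₂ p(x,y)
  p(0,0)=1/7: -0.1429 × log₂(0.1429) = 0.4011
  p(0,1)=9/56: -0.1607 × log₂(0.1607) = 0.4239
  p(0,2)=1/28: -0.0357 × log₂(0.0357) = 0.1717
  p(1,0)=1/14: -0.0714 × log₂(0.0714) = 0.2720
  p(1,1)=1/8: -0.1250 × log₂(0.1250) = 0.3750
  p(1,2)=3/28: -0.1071 × log₂(0.1071) = 0.3453
  p(2,0)=1/8: -0.1250 × log₂(0.1250) = 0.3750
  p(2,1)=9/56: -0.1607 × log₂(0.1607) = 0.4239
  p(2,2)=1/14: -0.0714 × log₂(0.0714) = 0.2720
H(X,Y) = 3.0597 bits


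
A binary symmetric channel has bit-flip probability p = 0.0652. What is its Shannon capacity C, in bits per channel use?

For BSC with error probability p:
C = 1 - H(p) where H(p) is binary entropy
H(0.0652) = -0.0652 × log₂(0.0652) - 0.9348 × log₂(0.9348)
H(p) = 0.3478
C = 1 - 0.3478 = 0.6522 bits/use


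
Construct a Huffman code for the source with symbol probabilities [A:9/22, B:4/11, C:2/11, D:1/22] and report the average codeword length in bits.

Huffman tree construction:
Combine smallest probabilities repeatedly
Resulting codes:
  A: 0 (length 1)
  B: 11 (length 2)
  C: 101 (length 3)
  D: 100 (length 3)
Average length = Σ p(s) × length(s) = 1.8182 bits


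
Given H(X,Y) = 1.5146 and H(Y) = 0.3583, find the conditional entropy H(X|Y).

Chain rule: H(X,Y) = H(X|Y) + H(Y)
H(X|Y) = H(X,Y) - H(Y) = 1.5146 - 0.3583 = 1.1563 bits


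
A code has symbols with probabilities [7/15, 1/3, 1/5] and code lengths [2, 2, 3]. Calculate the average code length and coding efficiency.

Average length L = Σ p_i × l_i = 2.2000 bits
Entropy H = 1.5058 bits
Efficiency η = H/L × 100% = 68.45%


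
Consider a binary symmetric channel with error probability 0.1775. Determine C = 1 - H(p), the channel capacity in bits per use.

For BSC with error probability p:
C = 1 - H(p) where H(p) is binary entropy
H(0.1775) = -0.1775 × log₂(0.1775) - 0.8225 × log₂(0.8225)
H(p) = 0.6746
C = 1 - 0.6746 = 0.3254 bits/use


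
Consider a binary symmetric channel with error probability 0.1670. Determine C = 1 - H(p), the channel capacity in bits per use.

For BSC with error probability p:
C = 1 - H(p) where H(p) is binary entropy
H(0.1670) = -0.1670 × log₂(0.1670) - 0.8330 × log₂(0.8330)
H(p) = 0.6508
C = 1 - 0.6508 = 0.3492 bits/use


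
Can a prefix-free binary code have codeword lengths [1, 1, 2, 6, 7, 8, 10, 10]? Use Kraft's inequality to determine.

Kraft inequality: Σ 2^(-l_i) ≤ 1 for prefix-free code
Calculating: 2^(-1) + 2^(-1) + 2^(-2) + 2^(-6) + 2^(-7) + 2^(-8) + 2^(-10) + 2^(-10)
= 0.5 + 0.5 + 0.25 + 0.015625 + 0.0078125 + 0.00390625 + 0.0009765625 + 0.0009765625
= 1.2793
Since 1.2793 > 1, prefix-free code does not exist


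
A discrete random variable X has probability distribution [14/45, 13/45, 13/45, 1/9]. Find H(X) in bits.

H(X) = -Σ p(x) log₂ p(x)
  -14/45 × log₂(14/45) = 0.5241
  -13/45 × log₂(13/45) = 0.5175
  -13/45 × log₂(13/45) = 0.5175
  -1/9 × log₂(1/9) = 0.3522
H(X) = 1.9113 bits


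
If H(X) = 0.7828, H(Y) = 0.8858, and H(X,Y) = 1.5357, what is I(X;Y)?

I(X;Y) = H(X) + H(Y) - H(X,Y)
I(X;Y) = 0.7828 + 0.8858 - 1.5357 = 0.1329 bits


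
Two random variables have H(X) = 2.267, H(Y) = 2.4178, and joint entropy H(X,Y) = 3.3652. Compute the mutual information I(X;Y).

I(X;Y) = H(X) + H(Y) - H(X,Y)
I(X;Y) = 2.267 + 2.4178 - 3.3652 = 1.3196 bits


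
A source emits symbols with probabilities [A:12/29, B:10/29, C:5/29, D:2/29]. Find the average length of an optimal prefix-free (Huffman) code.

Huffman tree construction:
Combine smallest probabilities repeatedly
Resulting codes:
  A: 0 (length 1)
  B: 11 (length 2)
  C: 101 (length 3)
  D: 100 (length 3)
Average length = Σ p(s) × length(s) = 1.8276 bits


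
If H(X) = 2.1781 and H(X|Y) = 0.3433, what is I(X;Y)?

I(X;Y) = H(X) - H(X|Y)
I(X;Y) = 2.1781 - 0.3433 = 1.8348 bits


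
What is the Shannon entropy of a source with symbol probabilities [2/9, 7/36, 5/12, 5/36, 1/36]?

H(X) = -Σ p(x) log₂ p(x)
  -2/9 × log₂(2/9) = 0.4822
  -7/36 × log₂(7/36) = 0.4594
  -5/12 × log₂(5/12) = 0.5263
  -5/36 × log₂(5/36) = 0.3956
  -1/36 × log₂(1/36) = 0.1436
H(X) = 2.0070 bits


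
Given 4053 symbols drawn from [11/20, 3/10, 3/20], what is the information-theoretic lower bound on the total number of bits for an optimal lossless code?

Entropy H = 1.4060 bits/symbol
Minimum bits = H × n = 1.4060 × 4053
= 5698.55 bits


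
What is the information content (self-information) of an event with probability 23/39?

Information content I(x) = -log₂(p(x))
I = -log₂(23/39) = -log₂(0.5897)
I = 0.7618 bits


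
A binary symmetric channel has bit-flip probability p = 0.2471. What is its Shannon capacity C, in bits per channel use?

For BSC with error probability p:
C = 1 - H(p) where H(p) is binary entropy
H(0.2471) = -0.2471 × log₂(0.2471) - 0.7529 × log₂(0.7529)
H(p) = 0.8066
C = 1 - 0.8066 = 0.1934 bits/use


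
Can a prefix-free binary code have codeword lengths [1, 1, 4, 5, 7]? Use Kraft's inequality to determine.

Kraft inequality: Σ 2^(-l_i) ≤ 1 for prefix-free code
Calculating: 2^(-1) + 2^(-1) + 2^(-4) + 2^(-5) + 2^(-7)
= 0.5 + 0.5 + 0.0625 + 0.03125 + 0.0078125
= 1.1016
Since 1.1016 > 1, prefix-free code does not exist


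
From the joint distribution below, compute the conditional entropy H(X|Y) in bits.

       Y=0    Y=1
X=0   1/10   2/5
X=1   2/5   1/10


H(X|Y) = Σ_y p(y) H(X|Y=y)
  p(Y=0) = 1/2, H(X|Y=0) = 0.7219
  p(Y=1) = 1/2, H(X|Y=1) = 0.7219
H(X|Y) = 0.5000×0.7219 + 0.5000×0.7219 = 0.7219 bits


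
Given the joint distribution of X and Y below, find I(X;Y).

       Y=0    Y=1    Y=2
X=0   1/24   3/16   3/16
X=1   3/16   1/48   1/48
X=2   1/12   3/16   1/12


H(X) = 1.5437, H(Y) = 1.5721, H(X,Y) = 2.8325
I(X;Y) = H(X) + H(Y) - H(X,Y) = 0.2833 bits


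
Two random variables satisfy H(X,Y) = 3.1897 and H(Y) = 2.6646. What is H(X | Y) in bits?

Chain rule: H(X,Y) = H(X|Y) + H(Y)
H(X|Y) = H(X,Y) - H(Y) = 3.1897 - 2.6646 = 0.5251 bits


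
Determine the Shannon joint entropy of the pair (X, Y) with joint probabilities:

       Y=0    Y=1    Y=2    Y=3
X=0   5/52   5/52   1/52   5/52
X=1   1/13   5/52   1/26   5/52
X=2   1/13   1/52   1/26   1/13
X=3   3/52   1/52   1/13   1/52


H(X,Y) = -Σ p(x,y) log₂ p(x,y)
  p(0,0)=5/52: -0.0962 × log₂(0.0962) = 0.3249
  p(0,1)=5/52: -0.0962 × log₂(0.0962) = 0.3249
  p(0,2)=1/52: -0.0192 × log₂(0.0192) = 0.1096
  p(0,3)=5/52: -0.0962 × log₂(0.0962) = 0.3249
  p(1,0)=1/13: -0.0769 × log₂(0.0769) = 0.2846
  p(1,1)=5/52: -0.0962 × log₂(0.0962) = 0.3249
  p(1,2)=1/26: -0.0385 × log₂(0.0385) = 0.1808
  p(1,3)=5/52: -0.0962 × log₂(0.0962) = 0.3249
  p(2,0)=1/13: -0.0769 × log₂(0.0769) = 0.2846
  p(2,1)=1/52: -0.0192 × log₂(0.0192) = 0.1096
  p(2,2)=1/26: -0.0385 × log₂(0.0385) = 0.1808
  p(2,3)=1/13: -0.0769 × log₂(0.0769) = 0.2846
  p(3,0)=3/52: -0.0577 × log₂(0.0577) = 0.2374
  p(3,1)=1/52: -0.0192 × log₂(0.0192) = 0.1096
  p(3,2)=1/13: -0.0769 × log₂(0.0769) = 0.2846
  p(3,3)=1/52: -0.0192 × log₂(0.0192) = 0.1096
H(X,Y) = 3.8004 bits


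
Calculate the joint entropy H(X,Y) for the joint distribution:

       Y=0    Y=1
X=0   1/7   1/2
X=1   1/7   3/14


H(X,Y) = -Σ p(x,y) log₂ p(x,y)
  p(0,0)=1/7: -0.1429 × log₂(0.1429) = 0.4011
  p(0,1)=1/2: -0.5000 × log₂(0.5000) = 0.5000
  p(1,0)=1/7: -0.1429 × log₂(0.1429) = 0.4011
  p(1,1)=3/14: -0.2143 × log₂(0.2143) = 0.4762
H(X,Y) = 1.7783 bits


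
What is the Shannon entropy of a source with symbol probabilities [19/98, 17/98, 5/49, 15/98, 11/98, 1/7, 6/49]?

H(X) = -Σ p(x) log₂ p(x)
  -19/98 × log₂(19/98) = 0.4589
  -17/98 × log₂(17/98) = 0.4384
  -5/49 × log₂(5/49) = 0.3360
  -15/98 × log₂(15/98) = 0.4145
  -11/98 × log₂(11/98) = 0.3542
  -1/7 × log₂(1/7) = 0.4011
  -6/49 × log₂(6/49) = 0.3710
H(X) = 2.7739 bits


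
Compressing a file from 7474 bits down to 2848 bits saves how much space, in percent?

Space savings = (1 - Compressed/Original) × 100%
= (1 - 2848/7474) × 100%
= 61.89%


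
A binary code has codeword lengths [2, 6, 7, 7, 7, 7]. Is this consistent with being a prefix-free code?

Kraft inequality: Σ 2^(-l_i) ≤ 1 for prefix-free code
Calculating: 2^(-2) + 2^(-6) + 2^(-7) + 2^(-7) + 2^(-7) + 2^(-7)
= 0.25 + 0.015625 + 0.0078125 + 0.0078125 + 0.0078125 + 0.0078125
= 0.2969
Since 0.2969 ≤ 1, prefix-free code exists


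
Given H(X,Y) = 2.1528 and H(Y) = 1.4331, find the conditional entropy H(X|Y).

Chain rule: H(X,Y) = H(X|Y) + H(Y)
H(X|Y) = H(X,Y) - H(Y) = 2.1528 - 1.4331 = 0.7197 bits


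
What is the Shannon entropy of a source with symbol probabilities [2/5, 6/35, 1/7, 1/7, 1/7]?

H(X) = -Σ p(x) log₂ p(x)
  -2/5 × log₂(2/5) = 0.5288
  -6/35 × log₂(6/35) = 0.4362
  -1/7 × log₂(1/7) = 0.4011
  -1/7 × log₂(1/7) = 0.4011
  -1/7 × log₂(1/7) = 0.4011
H(X) = 2.1681 bits


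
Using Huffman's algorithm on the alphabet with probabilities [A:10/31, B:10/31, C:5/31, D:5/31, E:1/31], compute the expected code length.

Huffman tree construction:
Combine smallest probabilities repeatedly
Resulting codes:
  A: 10 (length 2)
  B: 11 (length 2)
  C: 011 (length 3)
  D: 00 (length 2)
  E: 010 (length 3)
Average length = Σ p(s) × length(s) = 2.1935 bits


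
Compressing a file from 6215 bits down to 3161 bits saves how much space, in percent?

Space savings = (1 - Compressed/Original) × 100%
= (1 - 3161/6215) × 100%
= 49.14%


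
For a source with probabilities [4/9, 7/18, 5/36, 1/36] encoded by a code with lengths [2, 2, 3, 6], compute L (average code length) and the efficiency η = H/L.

Average length L = Σ p_i × l_i = 2.2500 bits
Entropy H = 1.5890 bits
Efficiency η = H/L × 100% = 70.62%


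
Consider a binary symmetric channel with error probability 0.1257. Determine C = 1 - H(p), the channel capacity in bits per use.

For BSC with error probability p:
C = 1 - H(p) where H(p) is binary entropy
H(0.1257) = -0.1257 × log₂(0.1257) - 0.8743 × log₂(0.8743)
H(p) = 0.5455
C = 1 - 0.5455 = 0.4545 bits/use


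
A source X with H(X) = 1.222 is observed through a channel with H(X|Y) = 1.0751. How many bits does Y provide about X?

I(X;Y) = H(X) - H(X|Y)
I(X;Y) = 1.222 - 1.0751 = 0.1469 bits


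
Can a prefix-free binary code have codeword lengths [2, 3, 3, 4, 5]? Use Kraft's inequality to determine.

Kraft inequality: Σ 2^(-l_i) ≤ 1 for prefix-free code
Calculating: 2^(-2) + 2^(-3) + 2^(-3) + 2^(-4) + 2^(-5)
= 0.25 + 0.125 + 0.125 + 0.0625 + 0.03125
= 0.5938
Since 0.5938 ≤ 1, prefix-free code exists


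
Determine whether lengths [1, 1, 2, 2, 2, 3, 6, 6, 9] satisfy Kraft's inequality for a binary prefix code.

Kraft inequality: Σ 2^(-l_i) ≤ 1 for prefix-free code
Calculating: 2^(-1) + 2^(-1) + 2^(-2) + 2^(-2) + 2^(-2) + 2^(-3) + 2^(-6) + 2^(-6) + 2^(-9)
= 0.5 + 0.5 + 0.25 + 0.25 + 0.25 + 0.125 + 0.015625 + 0.015625 + 0.001953125
= 1.9082
Since 1.9082 > 1, prefix-free code does not exist


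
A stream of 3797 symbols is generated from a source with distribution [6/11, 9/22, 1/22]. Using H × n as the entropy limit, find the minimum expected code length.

Entropy H = 1.2072 bits/symbol
Minimum bits = H × n = 1.2072 × 3797
= 4583.78 bits


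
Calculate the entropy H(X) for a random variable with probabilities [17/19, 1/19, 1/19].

H(X) = -Σ p(x) log₂ p(x)
  -17/19 × log₂(17/19) = 0.1436
  -1/19 × log₂(1/19) = 0.2236
  -1/19 × log₂(1/19) = 0.2236
H(X) = 0.5907 bits


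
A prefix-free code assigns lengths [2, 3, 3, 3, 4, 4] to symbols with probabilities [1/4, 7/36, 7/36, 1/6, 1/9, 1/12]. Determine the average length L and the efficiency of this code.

Average length L = Σ p_i × l_i = 2.9444 bits
Entropy H = 2.5006 bits
Efficiency η = H/L × 100% = 84.92%


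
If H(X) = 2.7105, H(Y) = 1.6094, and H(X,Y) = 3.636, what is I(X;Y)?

I(X;Y) = H(X) + H(Y) - H(X,Y)
I(X;Y) = 2.7105 + 1.6094 - 3.636 = 0.6839 bits


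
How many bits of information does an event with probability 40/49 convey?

Information content I(x) = -log₂(p(x))
I = -log₂(40/49) = -log₂(0.8163)
I = 0.2928 bits


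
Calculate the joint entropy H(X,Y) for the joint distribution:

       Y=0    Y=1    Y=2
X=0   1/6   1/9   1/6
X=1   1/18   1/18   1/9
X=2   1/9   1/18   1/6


H(X,Y) = -Σ p(x,y) log₂ p(x,y)
  p(0,0)=1/6: -0.1667 × log₂(0.1667) = 0.4308
  p(0,1)=1/9: -0.1111 × log₂(0.1111) = 0.3522
  p(0,2)=1/6: -0.1667 × log₂(0.1667) = 0.4308
  p(1,0)=1/18: -0.0556 × log₂(0.0556) = 0.2317
  p(1,1)=1/18: -0.0556 × log₂(0.0556) = 0.2317
  p(1,2)=1/9: -0.1111 × log₂(0.1111) = 0.3522
  p(2,0)=1/9: -0.1111 × log₂(0.1111) = 0.3522
  p(2,1)=1/18: -0.0556 × log₂(0.0556) = 0.2317
  p(2,2)=1/6: -0.1667 × log₂(0.1667) = 0.4308
H(X,Y) = 3.0441 bits


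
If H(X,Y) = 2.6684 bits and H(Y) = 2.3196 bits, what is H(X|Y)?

Chain rule: H(X,Y) = H(X|Y) + H(Y)
H(X|Y) = H(X,Y) - H(Y) = 2.6684 - 2.3196 = 0.3488 bits


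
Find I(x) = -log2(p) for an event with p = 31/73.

Information content I(x) = -log₂(p(x))
I = -log₂(31/73) = -log₂(0.4247)
I = 1.2356 bits


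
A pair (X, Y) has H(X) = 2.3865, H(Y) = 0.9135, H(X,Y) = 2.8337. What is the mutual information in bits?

I(X;Y) = H(X) + H(Y) - H(X,Y)
I(X;Y) = 2.3865 + 0.9135 - 2.8337 = 0.4663 bits


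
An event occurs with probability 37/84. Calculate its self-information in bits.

Information content I(x) = -log₂(p(x))
I = -log₂(37/84) = -log₂(0.4405)
I = 1.1829 bits


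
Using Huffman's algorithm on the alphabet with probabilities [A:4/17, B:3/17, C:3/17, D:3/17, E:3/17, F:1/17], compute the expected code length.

Huffman tree construction:
Combine smallest probabilities repeatedly
Resulting codes:
  A: 01 (length 2)
  B: 101 (length 3)
  C: 110 (length 3)
  D: 111 (length 3)
  E: 00 (length 2)
  F: 100 (length 3)
Average length = Σ p(s) × length(s) = 2.5882 bits


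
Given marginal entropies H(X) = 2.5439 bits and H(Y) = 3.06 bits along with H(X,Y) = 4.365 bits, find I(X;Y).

I(X;Y) = H(X) + H(Y) - H(X,Y)
I(X;Y) = 2.5439 + 3.06 - 4.365 = 1.2389 bits


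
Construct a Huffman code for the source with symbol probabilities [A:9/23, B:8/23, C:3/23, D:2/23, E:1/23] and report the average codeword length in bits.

Huffman tree construction:
Combine smallest probabilities repeatedly
Resulting codes:
  A: 0 (length 1)
  B: 11 (length 2)
  C: 100 (length 3)
  D: 1011 (length 4)
  E: 1010 (length 4)
Average length = Σ p(s) × length(s) = 2.0000 bits


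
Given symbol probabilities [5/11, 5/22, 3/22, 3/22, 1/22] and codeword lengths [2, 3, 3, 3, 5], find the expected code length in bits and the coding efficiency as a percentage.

Average length L = Σ p_i × l_i = 2.6364 bits
Entropy H = 1.9895 bits
Efficiency η = H/L × 100% = 75.46%


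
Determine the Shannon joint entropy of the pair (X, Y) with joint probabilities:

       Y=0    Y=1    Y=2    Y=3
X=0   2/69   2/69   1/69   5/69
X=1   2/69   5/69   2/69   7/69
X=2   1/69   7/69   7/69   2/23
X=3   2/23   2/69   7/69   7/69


H(X,Y) = -Σ p(x,y) log₂ p(x,y)
  p(0,0)=2/69: -0.0290 × log₂(0.0290) = 0.1481
  p(0,1)=2/69: -0.0290 × log₂(0.0290) = 0.1481
  p(0,2)=1/69: -0.0145 × log₂(0.0145) = 0.0885
  p(0,3)=5/69: -0.0725 × log₂(0.0725) = 0.2744
  p(1,0)=2/69: -0.0290 × log₂(0.0290) = 0.1481
  p(1,1)=5/69: -0.0725 × log₂(0.0725) = 0.2744
  p(1,2)=2/69: -0.0290 × log₂(0.0290) = 0.1481
  p(1,3)=7/69: -0.1014 × log₂(0.1014) = 0.3349
  p(2,0)=1/69: -0.0145 × log₂(0.0145) = 0.0885
  p(2,1)=7/69: -0.1014 × log₂(0.1014) = 0.3349
  p(2,2)=7/69: -0.1014 × log₂(0.1014) = 0.3349
  p(2,3)=2/23: -0.0870 × log₂(0.0870) = 0.3064
  p(3,0)=2/23: -0.0870 × log₂(0.0870) = 0.3064
  p(3,1)=2/69: -0.0290 × log₂(0.0290) = 0.1481
  p(3,2)=7/69: -0.1014 × log₂(0.1014) = 0.3349
  p(3,3)=7/69: -0.1014 × log₂(0.1014) = 0.3349
H(X,Y) = 3.7535 bits


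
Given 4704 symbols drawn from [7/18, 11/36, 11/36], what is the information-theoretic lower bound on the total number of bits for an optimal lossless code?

Entropy H = 1.5752 bits/symbol
Minimum bits = H × n = 1.5752 × 4704
= 7409.69 bits


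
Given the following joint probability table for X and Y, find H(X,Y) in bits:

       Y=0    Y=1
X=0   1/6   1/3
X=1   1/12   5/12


H(X,Y) = -Σ p(x,y) log₂ p(x,y)
  p(0,0)=1/6: -0.1667 × log₂(0.1667) = 0.4308
  p(0,1)=1/3: -0.3333 × log₂(0.3333) = 0.5283
  p(1,0)=1/12: -0.0833 × log₂(0.0833) = 0.2987
  p(1,1)=5/12: -0.4167 × log₂(0.4167) = 0.5263
H(X,Y) = 1.7842 bits


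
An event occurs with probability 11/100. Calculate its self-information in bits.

Information content I(x) = -log₂(p(x))
I = -log₂(11/100) = -log₂(0.1100)
I = 3.1844 bits


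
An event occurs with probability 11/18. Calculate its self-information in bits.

Information content I(x) = -log₂(p(x))
I = -log₂(11/18) = -log₂(0.6111)
I = 0.7105 bits


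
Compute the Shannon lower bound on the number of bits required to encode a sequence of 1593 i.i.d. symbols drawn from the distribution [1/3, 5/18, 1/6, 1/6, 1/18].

Entropy H = 2.1350 bits/symbol
Minimum bits = H × n = 2.1350 × 1593
= 3401.01 bits


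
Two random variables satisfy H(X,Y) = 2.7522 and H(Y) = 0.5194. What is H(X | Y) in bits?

Chain rule: H(X,Y) = H(X|Y) + H(Y)
H(X|Y) = H(X,Y) - H(Y) = 2.7522 - 0.5194 = 2.2328 bits


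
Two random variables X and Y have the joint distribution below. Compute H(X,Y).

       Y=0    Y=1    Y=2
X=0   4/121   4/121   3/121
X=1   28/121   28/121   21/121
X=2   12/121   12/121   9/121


H(X,Y) = -Σ p(x,y) log₂ p(x,y)
  p(0,0)=4/121: -0.0331 × log₂(0.0331) = 0.1626
  p(0,1)=4/121: -0.0331 × log₂(0.0331) = 0.1626
  p(0,2)=3/121: -0.0248 × log₂(0.0248) = 0.1322
  p(1,0)=28/121: -0.2314 × log₂(0.2314) = 0.4886
  p(1,1)=28/121: -0.2314 × log₂(0.2314) = 0.4886
  p(1,2)=21/121: -0.1736 × log₂(0.1736) = 0.4385
  p(2,0)=12/121: -0.0992 × log₂(0.0992) = 0.3306
  p(2,1)=12/121: -0.0992 × log₂(0.0992) = 0.3306
  p(2,2)=9/121: -0.0744 × log₂(0.0744) = 0.2788
H(X,Y) = 2.8133 bits


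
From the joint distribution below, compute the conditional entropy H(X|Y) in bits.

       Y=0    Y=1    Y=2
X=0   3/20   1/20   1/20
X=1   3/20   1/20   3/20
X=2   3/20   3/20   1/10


H(X|Y) = Σ_y p(y) H(X|Y=y)
  p(Y=0) = 9/20, H(X|Y=0) = 1.5850
  p(Y=1) = 1/4, H(X|Y=1) = 1.3710
  p(Y=2) = 3/10, H(X|Y=2) = 1.4591
H(X|Y) = 0.4500×1.5850 + 0.2500×1.3710 + 0.3000×1.4591 = 1.4937 bits


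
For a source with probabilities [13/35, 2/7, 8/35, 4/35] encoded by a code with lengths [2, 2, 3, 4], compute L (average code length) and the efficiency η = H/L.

Average length L = Σ p_i × l_i = 2.4571 bits
Entropy H = 1.8914 bits
Efficiency η = H/L × 100% = 76.98%


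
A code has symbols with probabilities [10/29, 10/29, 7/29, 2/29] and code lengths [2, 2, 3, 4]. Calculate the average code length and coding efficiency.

Average length L = Σ p_i × l_i = 2.3793 bits
Entropy H = 1.8204 bits
Efficiency η = H/L × 100% = 76.51%


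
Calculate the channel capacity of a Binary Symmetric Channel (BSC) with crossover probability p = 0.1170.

For BSC with error probability p:
C = 1 - H(p) where H(p) is binary entropy
H(0.1170) = -0.1170 × log₂(0.1170) - 0.8830 × log₂(0.8830)
H(p) = 0.5207
C = 1 - 0.5207 = 0.4793 bits/use


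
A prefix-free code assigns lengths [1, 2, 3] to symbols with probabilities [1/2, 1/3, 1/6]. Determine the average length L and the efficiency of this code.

Average length L = Σ p_i × l_i = 1.6667 bits
Entropy H = 1.4591 bits
Efficiency η = H/L × 100% = 87.55%


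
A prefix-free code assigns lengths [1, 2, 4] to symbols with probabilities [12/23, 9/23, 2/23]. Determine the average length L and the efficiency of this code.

Average length L = Σ p_i × l_i = 1.6522 bits
Entropy H = 1.3258 bits
Efficiency η = H/L × 100% = 80.24%


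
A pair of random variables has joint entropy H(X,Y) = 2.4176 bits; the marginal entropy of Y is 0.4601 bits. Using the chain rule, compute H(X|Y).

Chain rule: H(X,Y) = H(X|Y) + H(Y)
H(X|Y) = H(X,Y) - H(Y) = 2.4176 - 0.4601 = 1.9575 bits


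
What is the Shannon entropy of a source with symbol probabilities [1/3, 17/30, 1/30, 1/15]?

H(X) = -Σ p(x) log₂ p(x)
  -1/3 × log₂(1/3) = 0.5283
  -17/30 × log₂(17/30) = 0.4643
  -1/30 × log₂(1/30) = 0.1636
  -1/15 × log₂(1/15) = 0.2605
H(X) = 1.4167 bits


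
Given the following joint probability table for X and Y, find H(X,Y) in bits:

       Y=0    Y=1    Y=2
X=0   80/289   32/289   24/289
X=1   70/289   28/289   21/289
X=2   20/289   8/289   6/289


H(X,Y) = -Σ p(x,y) log₂ p(x,y)
  p(0,0)=80/289: -0.2768 × log₂(0.2768) = 0.5129
  p(0,1)=32/289: -0.1107 × log₂(0.1107) = 0.3515
  p(0,2)=24/289: -0.0830 × log₂(0.0830) = 0.2981
  p(1,0)=70/289: -0.2422 × log₂(0.2422) = 0.4955
  p(1,1)=28/289: -0.0969 × log₂(0.0969) = 0.3263
  p(1,2)=21/289: -0.0727 × log₂(0.0727) = 0.2749
  p(2,0)=20/289: -0.0692 × log₂(0.0692) = 0.2666
  p(2,1)=8/289: -0.0277 × log₂(0.0277) = 0.1433
  p(2,2)=6/289: -0.0208 × log₂(0.0208) = 0.1161
H(X,Y) = 2.7852 bits


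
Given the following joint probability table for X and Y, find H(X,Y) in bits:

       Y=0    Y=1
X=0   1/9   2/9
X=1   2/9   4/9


H(X,Y) = -Σ p(x,y) log₂ p(x,y)
  p(0,0)=1/9: -0.1111 × log₂(0.1111) = 0.3522
  p(0,1)=2/9: -0.2222 × log₂(0.2222) = 0.4822
  p(1,0)=2/9: -0.2222 × log₂(0.2222) = 0.4822
  p(1,1)=4/9: -0.4444 × log₂(0.4444) = 0.5200
H(X,Y) = 1.8366 bits


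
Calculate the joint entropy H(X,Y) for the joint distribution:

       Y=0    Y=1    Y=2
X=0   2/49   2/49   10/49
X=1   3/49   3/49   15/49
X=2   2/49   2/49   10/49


H(X,Y) = -Σ p(x,y) log₂ p(x,y)
  p(0,0)=2/49: -0.0408 × log₂(0.0408) = 0.1884
  p(0,1)=2/49: -0.0408 × log₂(0.0408) = 0.1884
  p(0,2)=10/49: -0.2041 × log₂(0.2041) = 0.4679
  p(1,0)=3/49: -0.0612 × log₂(0.0612) = 0.2467
  p(1,1)=3/49: -0.0612 × log₂(0.0612) = 0.2467
  p(1,2)=15/49: -0.3061 × log₂(0.3061) = 0.5228
  p(2,0)=2/49: -0.0408 × log₂(0.0408) = 0.1884
  p(2,1)=2/49: -0.0408 × log₂(0.0408) = 0.1884
  p(2,2)=10/49: -0.2041 × log₂(0.2041) = 0.4679
H(X,Y) = 2.7055 bits


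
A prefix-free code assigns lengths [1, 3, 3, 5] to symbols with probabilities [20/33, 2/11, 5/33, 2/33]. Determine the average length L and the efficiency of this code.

Average length L = Σ p_i × l_i = 1.9091 bits
Entropy H = 1.5426 bits
Efficiency η = H/L × 100% = 80.80%
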